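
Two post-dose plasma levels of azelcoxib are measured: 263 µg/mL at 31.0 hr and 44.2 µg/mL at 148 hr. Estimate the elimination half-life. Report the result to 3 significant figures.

k = ln(C₁/C₂) / (t₂ − t₁) = ln(263/44.2) / (148 − 31.0)
  = 1.783 / 117.0 = 0.01524 hr⁻¹
t½ = ln 2 / k = ln 2 / 0.01524 ≈ 45.5 hours

45.5 hours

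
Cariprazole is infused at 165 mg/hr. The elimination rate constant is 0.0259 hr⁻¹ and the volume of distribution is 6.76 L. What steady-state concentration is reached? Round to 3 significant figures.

CL = k · V = 0.0259 × 6.76 = 0.1751 L/hr
Css = rate / CL = 165 / 0.1751 ≈ 942 mg/L

942 mg/L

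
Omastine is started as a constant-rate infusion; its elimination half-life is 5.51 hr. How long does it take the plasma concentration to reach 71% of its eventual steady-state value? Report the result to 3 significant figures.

9.84 hours

k = ln 2 / 5.51 = 0.1258 hr⁻¹
f = 1 − e^(−kt)  ⇒  t = −ln(1 − f) / k
t = −ln(1 − 0.71) / 0.1258 = 1.238 / 0.1258 ≈ 9.84 hours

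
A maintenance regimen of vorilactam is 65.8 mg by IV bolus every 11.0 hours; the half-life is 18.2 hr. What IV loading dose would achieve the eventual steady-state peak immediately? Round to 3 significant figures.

k = ln 2 / 18.2 = 0.03809 hr⁻¹
Accumulation ratio R = 1 / (1 − e^(−kτ)) = 1 / (1 − e^(−0.03809×11.0)) = 1 / (1 − 0.6577) = 2.922
Loading dose = maintenance dose × R = 65.8 × 2.922 ≈ 192 mg

192 mg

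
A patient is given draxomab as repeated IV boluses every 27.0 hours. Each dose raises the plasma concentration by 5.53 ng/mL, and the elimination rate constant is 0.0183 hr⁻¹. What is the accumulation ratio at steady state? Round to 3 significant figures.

Fraction remaining after one interval: e^(−kτ) = e^(−0.01830 × 27.0) = 0.6101
R = 1 / (1 − 0.6101) = 1 / 0.3899 ≈ 2.56

2.56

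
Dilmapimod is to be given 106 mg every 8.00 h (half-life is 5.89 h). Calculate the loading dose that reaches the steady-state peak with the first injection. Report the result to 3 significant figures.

174 mg

k = ln 2 / 5.89 = 0.1177 h⁻¹
Accumulation ratio R = 1 / (1 − e^(−kτ)) = 1 / (1 − e^(−0.1177×8.00)) = 1 / (1 − 0.3901) = 1.640
Loading dose = maintenance dose × R = 106 × 1.640 ≈ 174 mg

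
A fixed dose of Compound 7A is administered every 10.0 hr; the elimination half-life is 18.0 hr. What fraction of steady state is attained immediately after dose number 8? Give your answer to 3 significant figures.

0.954

k = ln 2 / 18.0 = 0.03851 hr⁻¹
f_n = 1 − e^(−nkτ) = 1 − e^(−8 × 0.03851 × 10.0) = 1 − e^(−3.081) = 1 − 0.04593 ≈ 0.954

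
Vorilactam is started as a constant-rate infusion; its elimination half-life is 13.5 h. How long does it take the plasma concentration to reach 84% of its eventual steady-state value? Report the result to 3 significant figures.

k = ln 2 / 13.5 = 0.05134 h⁻¹
f = 1 − e^(−kt)  ⇒  t = −ln(1 − f) / k
t = −ln(1 − 0.84) / 0.05134 = 1.833 / 0.05134 ≈ 35.7 hours

35.7 hours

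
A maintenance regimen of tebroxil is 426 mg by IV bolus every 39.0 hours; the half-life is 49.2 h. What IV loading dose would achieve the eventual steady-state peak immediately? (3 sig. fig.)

1010 mg

k = ln 2 / 49.2 = 0.01409 h⁻¹
Accumulation ratio R = 1 / (1 − e^(−kτ)) = 1 / (1 − e^(−0.01409×39.0)) = 1 / (1 − 0.5773) = 2.366
Loading dose = maintenance dose × R = 426 × 2.366 ≈ 1010 mg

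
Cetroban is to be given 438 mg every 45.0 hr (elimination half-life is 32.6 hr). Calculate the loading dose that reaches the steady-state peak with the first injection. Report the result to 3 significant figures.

k = ln 2 / 32.6 = 0.02126 hr⁻¹
Accumulation ratio R = 1 / (1 − e^(−kτ)) = 1 / (1 − e^(−0.02126×45.0)) = 1 / (1 − 0.3841) = 1.624
Loading dose = maintenance dose × R = 438 × 1.624 ≈ 711 mg

711 mg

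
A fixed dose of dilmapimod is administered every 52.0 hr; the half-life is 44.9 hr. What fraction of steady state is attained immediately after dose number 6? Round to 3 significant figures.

k = ln 2 / 44.9 = 0.01544 hr⁻¹
f_n = 1 − e^(−nkτ) = 1 − e^(−6 × 0.01544 × 52.0) = 1 − e^(−4.817) = 1 − 0.008095 ≈ 0.992

0.992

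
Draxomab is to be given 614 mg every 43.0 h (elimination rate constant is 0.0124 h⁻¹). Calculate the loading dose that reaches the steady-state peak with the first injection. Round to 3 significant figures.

Accumulation ratio R = 1 / (1 − e^(−kτ)) = 1 / (1 − e^(−0.01240×43.0)) = 1 / (1 − 0.5867) = 2.420
Loading dose = maintenance dose × R = 614 × 2.420 ≈ 1490 mg

1490 mg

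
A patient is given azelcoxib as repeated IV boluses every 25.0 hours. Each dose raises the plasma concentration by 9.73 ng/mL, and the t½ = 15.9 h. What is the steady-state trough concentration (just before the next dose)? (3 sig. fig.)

k = ln 2 / 15.9 = 0.04359 h⁻¹
Fraction remaining after one interval: e^(−kτ) = e^(−0.04359 × 25.0) = 0.3363
R = 1 / (1 − 0.3363) = 1.507
Css,max = 9.73 × 1.507 = 14.66 ng/mL
Css,min = Css,max × e^(−kτ) = 14.66 × 0.3363 ≈ 4.93 ng/mL

4.93 ng/mL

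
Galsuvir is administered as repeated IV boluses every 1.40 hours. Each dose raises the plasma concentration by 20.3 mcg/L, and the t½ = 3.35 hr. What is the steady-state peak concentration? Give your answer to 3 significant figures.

80.7 mcg/L

k = ln 2 / 3.35 = 0.2069 hr⁻¹
Fraction remaining after one interval: e^(−kτ) = e^(−0.2069 × 1.40) = 0.7485
R = 1 / (1 − 0.7485) = 3.976
Css,max = 20.3 × 3.976 ≈ 80.7 mcg/L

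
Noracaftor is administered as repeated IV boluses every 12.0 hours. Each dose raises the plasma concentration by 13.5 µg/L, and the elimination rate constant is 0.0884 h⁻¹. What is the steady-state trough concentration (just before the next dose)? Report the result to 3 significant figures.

Fraction remaining after one interval: e^(−kτ) = e^(−0.08840 × 12.0) = 0.3462
R = 1 / (1 − 0.3462) = 1.529
Css,max = 13.5 × 1.529 = 20.65 µg/L
Css,min = Css,max × e^(−kτ) = 20.65 × 0.3462 ≈ 7.15 µg/L

7.15 µg/L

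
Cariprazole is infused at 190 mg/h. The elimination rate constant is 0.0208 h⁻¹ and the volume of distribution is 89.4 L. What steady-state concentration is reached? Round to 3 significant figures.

CL = k · V = 0.0208 × 89.4 = 1.860 L/h
Css = rate / CL = 190 / 1.860 ≈ 102 µg/mL

102 µg/mL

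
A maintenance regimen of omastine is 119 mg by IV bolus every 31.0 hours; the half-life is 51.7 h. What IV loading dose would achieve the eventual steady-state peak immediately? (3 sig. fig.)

k = ln 2 / 51.7 = 0.01341 h⁻¹
Accumulation ratio R = 1 / (1 − e^(−kτ)) = 1 / (1 − e^(−0.01341×31.0)) = 1 / (1 − 0.6599) = 2.941
Loading dose = maintenance dose × R = 119 × 2.941 ≈ 350 mg

350 mg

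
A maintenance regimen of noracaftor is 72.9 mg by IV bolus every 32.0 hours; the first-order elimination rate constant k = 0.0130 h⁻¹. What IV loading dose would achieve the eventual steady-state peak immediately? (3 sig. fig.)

214 mg

Accumulation ratio R = 1 / (1 − e^(−kτ)) = 1 / (1 − e^(−0.01300×32.0)) = 1 / (1 − 0.6597) = 2.938
Loading dose = maintenance dose × R = 72.9 × 2.938 ≈ 214 mg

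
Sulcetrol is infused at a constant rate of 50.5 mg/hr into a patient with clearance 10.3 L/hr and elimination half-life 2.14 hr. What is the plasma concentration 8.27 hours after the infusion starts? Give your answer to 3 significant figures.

Css = rate / CL = 50.5 / 10.3 = 4.903 µg/mL
k = ln 2 / 2.14 = 0.3239 hr⁻¹
C(t) = Css (1 − e^(−kt)) = 4.903 × (1 − e^(−2.679)) = 4.903 × 0.9313 ≈ 4.57 µg/mL

4.57 µg/mL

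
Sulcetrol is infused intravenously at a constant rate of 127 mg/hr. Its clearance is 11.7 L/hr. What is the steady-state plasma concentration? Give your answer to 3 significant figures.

10.9 µg/mL

Css = infusion rate / CL = 127 / 11.7 ≈ 10.9 µg/mL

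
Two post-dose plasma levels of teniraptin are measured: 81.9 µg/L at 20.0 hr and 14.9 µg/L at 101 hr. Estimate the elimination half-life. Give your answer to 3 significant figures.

k = ln(C₁/C₂) / (t₂ − t₁) = ln(81.9/14.9) / (101 − 20.0)
  = 1.704 / 81.00 = 0.02104 hr⁻¹
t½ = ln 2 / k = ln 2 / 0.02104 ≈ 32.9 hours

32.9 hours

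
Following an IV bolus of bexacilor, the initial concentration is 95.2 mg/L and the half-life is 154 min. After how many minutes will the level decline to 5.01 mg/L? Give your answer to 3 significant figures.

654 minutes

k = ln 2 / 154 = 0.004501 min⁻¹
C(t) = C₀ e^(−kt)  ⇒  t = ln(C₀/C) / k
t = ln(95.2/5.01) / 0.004501 = 2.945 / 0.004501 ≈ 654 minutes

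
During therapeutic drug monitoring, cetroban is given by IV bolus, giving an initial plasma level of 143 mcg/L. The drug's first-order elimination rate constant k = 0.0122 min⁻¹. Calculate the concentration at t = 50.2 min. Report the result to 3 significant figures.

77.5 mcg/L

C(t) = C₀ e^(−kt) = 143 × e^(−0.01220 × 50.2) = 143 × e^(−0.6124) = 143 × 0.5420 ≈ 77.5 mcg/L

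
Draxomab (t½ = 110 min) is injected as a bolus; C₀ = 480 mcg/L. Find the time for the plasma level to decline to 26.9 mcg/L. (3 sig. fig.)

k = ln 2 / 110 = 0.006301 min⁻¹
C(t) = C₀ e^(−kt)  ⇒  t = ln(C₀/C) / k
t = ln(480/26.9) / 0.006301 = 2.882 / 0.006301 ≈ 457 minutes

457 minutes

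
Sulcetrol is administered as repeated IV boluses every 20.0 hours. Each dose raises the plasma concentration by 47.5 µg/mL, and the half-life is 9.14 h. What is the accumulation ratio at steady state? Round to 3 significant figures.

k = ln 2 / 9.14 = 0.07584 h⁻¹
Fraction remaining after one interval: e^(−kτ) = e^(−0.07584 × 20.0) = 0.2194
R = 1 / (1 − 0.2194) = 1 / 0.7806 ≈ 1.28

1.28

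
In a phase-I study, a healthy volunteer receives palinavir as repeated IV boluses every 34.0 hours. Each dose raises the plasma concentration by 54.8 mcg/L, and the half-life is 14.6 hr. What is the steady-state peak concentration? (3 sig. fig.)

68.4 mcg/L

k = ln 2 / 14.6 = 0.04748 hr⁻¹
Fraction remaining after one interval: e^(−kτ) = e^(−0.04748 × 34.0) = 0.1991
R = 1 / (1 − 0.1991) = 1.249
Css,max = 54.8 × 1.249 ≈ 68.4 mcg/L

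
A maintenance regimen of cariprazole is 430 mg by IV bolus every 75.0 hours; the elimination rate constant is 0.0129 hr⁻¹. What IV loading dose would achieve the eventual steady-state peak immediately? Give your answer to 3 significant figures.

694 mg

Accumulation ratio R = 1 / (1 − e^(−kτ)) = 1 / (1 − e^(−0.01290×75.0)) = 1 / (1 − 0.3800) = 1.613
Loading dose = maintenance dose × R = 430 × 1.613 ≈ 694 mg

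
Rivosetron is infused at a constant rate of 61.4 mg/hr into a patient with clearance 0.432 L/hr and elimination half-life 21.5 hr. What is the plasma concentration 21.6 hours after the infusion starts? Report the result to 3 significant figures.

71.3 µg/mL

Css = rate / CL = 61.4 / 0.432 = 142.1 µg/mL
k = ln 2 / 21.5 = 0.03224 hr⁻¹
C(t) = Css (1 − e^(−kt)) = 142.1 × (1 − e^(−0.6964)) = 142.1 × 0.5016 ≈ 71.3 µg/mL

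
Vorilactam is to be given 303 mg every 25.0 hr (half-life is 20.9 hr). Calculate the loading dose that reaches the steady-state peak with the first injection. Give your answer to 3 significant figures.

k = ln 2 / 20.9 = 0.03316 hr⁻¹
Accumulation ratio R = 1 / (1 − e^(−kτ)) = 1 / (1 − e^(−0.03316×25.0)) = 1 / (1 − 0.4364) = 1.774
Loading dose = maintenance dose × R = 303 × 1.774 ≈ 538 mg

538 mg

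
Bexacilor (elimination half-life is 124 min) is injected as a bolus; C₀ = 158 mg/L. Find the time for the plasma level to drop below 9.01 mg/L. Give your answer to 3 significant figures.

k = ln 2 / 124 = 0.005590 min⁻¹
C(t) = C₀ e^(−kt)  ⇒  t = ln(C₀/C) / k
t = ln(158/9.01) / 0.005590 = 2.864 / 0.005590 ≈ 512 minutes

512 minutes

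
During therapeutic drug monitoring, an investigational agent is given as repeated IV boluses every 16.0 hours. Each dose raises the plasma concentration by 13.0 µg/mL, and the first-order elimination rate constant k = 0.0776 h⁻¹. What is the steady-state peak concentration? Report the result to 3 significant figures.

18.3 µg/mL

Fraction remaining after one interval: e^(−kτ) = e^(−0.07760 × 16.0) = 0.2889
R = 1 / (1 − 0.2889) = 1.406
Css,max = 13.0 × 1.406 ≈ 18.3 µg/mL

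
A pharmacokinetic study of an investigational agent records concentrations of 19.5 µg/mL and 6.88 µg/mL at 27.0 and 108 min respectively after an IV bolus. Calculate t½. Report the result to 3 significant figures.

k = ln(C₁/C₂) / (t₂ − t₁) = ln(19.5/6.88) / (108 − 27.0)
  = 1.042 / 81.00 = 0.01286 min⁻¹
t½ = ln 2 / k = ln 2 / 0.01286 ≈ 53.9 minutes

53.9 minutes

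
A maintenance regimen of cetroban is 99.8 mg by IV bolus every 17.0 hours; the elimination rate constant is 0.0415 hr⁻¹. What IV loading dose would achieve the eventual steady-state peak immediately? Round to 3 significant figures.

Accumulation ratio R = 1 / (1 − e^(−kτ)) = 1 / (1 − e^(−0.04150×17.0)) = 1 / (1 − 0.4939) = 1.976
Loading dose = maintenance dose × R = 99.8 × 1.976 ≈ 197 mg

197 mg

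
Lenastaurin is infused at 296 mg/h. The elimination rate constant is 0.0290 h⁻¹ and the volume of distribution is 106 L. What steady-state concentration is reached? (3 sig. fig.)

CL = k · V = 0.0290 × 106 = 3.074 L/h
Css = rate / CL = 296 / 3.074 ≈ 96.3 µg/mL

96.3 µg/mL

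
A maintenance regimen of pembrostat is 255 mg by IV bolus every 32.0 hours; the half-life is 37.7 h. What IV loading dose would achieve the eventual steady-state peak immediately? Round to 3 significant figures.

k = ln 2 / 37.7 = 0.01839 h⁻¹
Accumulation ratio R = 1 / (1 − e^(−kτ)) = 1 / (1 − e^(−0.01839×32.0)) = 1 / (1 − 0.5552) = 2.248
Loading dose = maintenance dose × R = 255 × 2.248 ≈ 573 mg

573 mg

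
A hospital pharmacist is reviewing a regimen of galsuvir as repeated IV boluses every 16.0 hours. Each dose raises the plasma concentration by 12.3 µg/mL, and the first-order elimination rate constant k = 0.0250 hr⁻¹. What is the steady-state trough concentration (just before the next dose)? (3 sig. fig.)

Fraction remaining after one interval: e^(−kτ) = e^(−0.02500 × 16.0) = 0.6703
R = 1 / (1 − 0.6703) = 3.033
Css,max = 12.3 × 3.033 = 37.31 µg/mL
Css,min = Css,max × e^(−kτ) = 37.31 × 0.6703 ≈ 25.0 µg/mL

25.0 µg/mL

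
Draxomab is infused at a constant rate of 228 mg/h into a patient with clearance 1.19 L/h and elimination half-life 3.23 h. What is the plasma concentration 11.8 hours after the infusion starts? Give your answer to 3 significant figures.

176 µg/mL

Css = rate / CL = 228 / 1.19 = 191.6 µg/mL
k = ln 2 / 3.23 = 0.2146 h⁻¹
C(t) = Css (1 − e^(−kt)) = 191.6 × (1 − e^(−2.532)) = 191.6 × 0.9205 ≈ 176 µg/mL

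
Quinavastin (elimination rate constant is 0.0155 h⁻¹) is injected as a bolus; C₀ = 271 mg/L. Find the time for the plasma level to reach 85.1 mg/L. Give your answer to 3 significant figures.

74.7 hours

C(t) = C₀ e^(−kt)  ⇒  t = ln(C₀/C) / k
t = ln(271/85.1) / 0.01550 = 1.158 / 0.01550 ≈ 74.7 hours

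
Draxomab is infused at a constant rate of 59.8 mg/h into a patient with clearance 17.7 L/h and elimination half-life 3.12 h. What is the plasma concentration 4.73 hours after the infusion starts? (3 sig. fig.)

Css = rate / CL = 59.8 / 17.7 = 3.379 µg/mL
k = ln 2 / 3.12 = 0.2222 h⁻¹
C(t) = Css (1 − e^(−kt)) = 3.379 × (1 − e^(−1.051)) = 3.379 × 0.6504 ≈ 2.20 µg/mL

2.20 µg/mL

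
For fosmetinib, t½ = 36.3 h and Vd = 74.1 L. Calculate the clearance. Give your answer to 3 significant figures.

k = ln 2 / t½ = ln 2 / 36.3 = 0.01909 h⁻¹
CL = k · V = 0.01909 × 74.1 ≈ 1.41 L/h

1.41 L/h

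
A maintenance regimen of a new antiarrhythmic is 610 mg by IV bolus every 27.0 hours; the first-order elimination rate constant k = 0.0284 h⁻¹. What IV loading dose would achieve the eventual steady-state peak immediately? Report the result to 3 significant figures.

1140 mg

Accumulation ratio R = 1 / (1 − e^(−kτ)) = 1 / (1 − e^(−0.02840×27.0)) = 1 / (1 − 0.4645) = 1.867
Loading dose = maintenance dose × R = 610 × 1.867 ≈ 1140 mg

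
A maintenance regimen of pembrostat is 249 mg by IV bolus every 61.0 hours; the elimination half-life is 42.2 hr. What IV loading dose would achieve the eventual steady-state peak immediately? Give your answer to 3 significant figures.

k = ln 2 / 42.2 = 0.01643 hr⁻¹
Accumulation ratio R = 1 / (1 − e^(−kτ)) = 1 / (1 − e^(−0.01643×61.0)) = 1 / (1 − 0.3672) = 1.580
Loading dose = maintenance dose × R = 249 × 1.580 ≈ 393 mg

393 mg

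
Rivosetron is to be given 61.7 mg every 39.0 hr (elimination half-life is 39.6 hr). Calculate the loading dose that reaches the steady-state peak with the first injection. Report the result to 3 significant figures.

k = ln 2 / 39.6 = 0.01750 hr⁻¹
Accumulation ratio R = 1 / (1 − e^(−kτ)) = 1 / (1 − e^(−0.01750×39.0)) = 1 / (1 − 0.5053) = 2.021
Loading dose = maintenance dose × R = 61.7 × 2.021 ≈ 125 mg

125 mg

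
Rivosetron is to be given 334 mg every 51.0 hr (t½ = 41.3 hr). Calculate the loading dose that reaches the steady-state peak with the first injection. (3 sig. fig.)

k = ln 2 / 41.3 = 0.01678 hr⁻¹
Accumulation ratio R = 1 / (1 − e^(−kτ)) = 1 / (1 − e^(−0.01678×51.0)) = 1 / (1 − 0.4249) = 1.739
Loading dose = maintenance dose × R = 334 × 1.739 ≈ 581 mg

581 mg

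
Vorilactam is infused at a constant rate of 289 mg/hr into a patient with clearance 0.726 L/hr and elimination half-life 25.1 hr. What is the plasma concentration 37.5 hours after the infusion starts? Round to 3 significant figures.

Css = rate / CL = 289 / 0.726 = 398.1 µg/mL
k = ln 2 / 25.1 = 0.02762 hr⁻¹
C(t) = Css (1 − e^(−kt)) = 398.1 × (1 − e^(−1.036)) = 398.1 × 0.6450 ≈ 257 µg/mL

257 µg/mL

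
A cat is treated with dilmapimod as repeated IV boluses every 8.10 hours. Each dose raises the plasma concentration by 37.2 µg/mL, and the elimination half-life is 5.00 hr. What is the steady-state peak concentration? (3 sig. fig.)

k = ln 2 / 5.00 = 0.1386 hr⁻¹
Fraction remaining after one interval: e^(−kτ) = e^(−0.1386 × 8.10) = 0.3253
R = 1 / (1 − 0.3253) = 1.482
Css,max = 37.2 × 1.482 ≈ 55.1 µg/mL

55.1 µg/mL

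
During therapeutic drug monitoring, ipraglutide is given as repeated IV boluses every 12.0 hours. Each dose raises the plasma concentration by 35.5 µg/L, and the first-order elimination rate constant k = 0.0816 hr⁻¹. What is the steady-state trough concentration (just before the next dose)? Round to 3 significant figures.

Fraction remaining after one interval: e^(−kτ) = e^(−0.08160 × 12.0) = 0.3756
R = 1 / (1 − 0.3756) = 1.602
Css,max = 35.5 × 1.602 = 56.86 µg/L
Css,min = Css,max × e^(−kτ) = 56.86 × 0.3756 ≈ 21.4 µg/L

21.4 µg/L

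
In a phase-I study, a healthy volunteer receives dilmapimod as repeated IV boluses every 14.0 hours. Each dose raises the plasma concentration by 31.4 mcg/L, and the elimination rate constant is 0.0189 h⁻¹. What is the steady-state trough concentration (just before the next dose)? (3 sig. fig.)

Fraction remaining after one interval: e^(−kτ) = e^(−0.01890 × 14.0) = 0.7675
R = 1 / (1 − 0.7675) = 4.301
Css,max = 31.4 × 4.301 = 135.1 mcg/L
Css,min = Css,max × e^(−kτ) = 135.1 × 0.7675 ≈ 104 mcg/L

104 mcg/L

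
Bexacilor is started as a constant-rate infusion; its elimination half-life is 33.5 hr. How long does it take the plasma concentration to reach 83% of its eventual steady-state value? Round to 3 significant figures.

85.6 hours

k = ln 2 / 33.5 = 0.02069 hr⁻¹
f = 1 − e^(−kt)  ⇒  t = −ln(1 − f) / k
t = −ln(1 − 0.83) / 0.02069 = 1.772 / 0.02069 ≈ 85.6 hours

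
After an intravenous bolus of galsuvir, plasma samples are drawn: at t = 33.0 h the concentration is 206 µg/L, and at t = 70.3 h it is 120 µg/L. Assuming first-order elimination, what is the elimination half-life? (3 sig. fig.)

47.8 hours

k = ln(C₁/C₂) / (t₂ − t₁) = ln(206/120) / (70.3 − 33.0)
  = 0.5404 / 37.30 = 0.01449 h⁻¹
t½ = ln 2 / k = ln 2 / 0.01449 ≈ 47.8 hours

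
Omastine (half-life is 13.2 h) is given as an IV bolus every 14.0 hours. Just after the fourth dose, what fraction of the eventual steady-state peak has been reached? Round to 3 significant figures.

0.947

k = ln 2 / 13.2 = 0.05251 h⁻¹
f_n = 1 − e^(−nkτ) = 1 − e^(−4 × 0.05251 × 14.0) = 1 − e^(−2.941) = 1 − 0.05283 ≈ 0.947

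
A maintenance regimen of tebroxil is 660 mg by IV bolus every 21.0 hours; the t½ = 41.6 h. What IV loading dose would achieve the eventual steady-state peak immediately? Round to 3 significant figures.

k = ln 2 / 41.6 = 0.01666 h⁻¹
Accumulation ratio R = 1 / (1 − e^(−kτ)) = 1 / (1 − e^(−0.01666×21.0)) = 1 / (1 − 0.7048) = 3.387
Loading dose = maintenance dose × R = 660 × 3.387 ≈ 2240 mg

2240 mg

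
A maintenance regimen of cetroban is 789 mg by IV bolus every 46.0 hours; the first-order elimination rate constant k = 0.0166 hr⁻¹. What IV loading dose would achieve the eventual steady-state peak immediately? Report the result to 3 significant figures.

1480 mg

Accumulation ratio R = 1 / (1 − e^(−kτ)) = 1 / (1 − e^(−0.01660×46.0)) = 1 / (1 − 0.4660) = 1.873
Loading dose = maintenance dose × R = 789 × 1.873 ≈ 1480 mg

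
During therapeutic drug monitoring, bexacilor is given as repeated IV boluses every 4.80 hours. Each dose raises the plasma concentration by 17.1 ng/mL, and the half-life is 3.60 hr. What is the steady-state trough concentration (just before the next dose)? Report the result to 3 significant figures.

k = ln 2 / 3.60 = 0.1925 hr⁻¹
Fraction remaining after one interval: e^(−kτ) = e^(−0.1925 × 4.80) = 0.3969
R = 1 / (1 − 0.3969) = 1.658
Css,max = 17.1 × 1.658 = 28.35 ng/mL
Css,min = Css,max × e^(−kτ) = 28.35 × 0.3969 ≈ 11.3 ng/mL

11.3 ng/mL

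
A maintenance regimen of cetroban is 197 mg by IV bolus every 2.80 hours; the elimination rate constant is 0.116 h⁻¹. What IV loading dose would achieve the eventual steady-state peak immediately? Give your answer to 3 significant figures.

710 mg

Accumulation ratio R = 1 / (1 − e^(−kτ)) = 1 / (1 − e^(−0.1160×2.80)) = 1 / (1 − 0.7227) = 3.606
Loading dose = maintenance dose × R = 197 × 3.606 ≈ 710 mg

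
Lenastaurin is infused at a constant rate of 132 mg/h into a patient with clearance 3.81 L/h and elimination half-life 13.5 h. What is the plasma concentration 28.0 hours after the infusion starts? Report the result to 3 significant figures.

26.4 µg/mL

Css = rate / CL = 132 / 3.81 = 34.65 µg/mL
k = ln 2 / 13.5 = 0.05134 h⁻¹
C(t) = Css (1 − e^(−kt)) = 34.65 × (1 − e^(−1.438)) = 34.65 × 0.7625 ≈ 26.4 µg/mL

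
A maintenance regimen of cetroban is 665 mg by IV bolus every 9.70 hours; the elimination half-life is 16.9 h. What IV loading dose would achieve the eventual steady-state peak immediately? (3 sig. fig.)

k = ln 2 / 16.9 = 0.04101 h⁻¹
Accumulation ratio R = 1 / (1 − e^(−kτ)) = 1 / (1 − e^(−0.04101×9.70)) = 1 / (1 − 0.6718) = 3.047
Loading dose = maintenance dose × R = 665 × 3.047 ≈ 2030 mg

2030 mg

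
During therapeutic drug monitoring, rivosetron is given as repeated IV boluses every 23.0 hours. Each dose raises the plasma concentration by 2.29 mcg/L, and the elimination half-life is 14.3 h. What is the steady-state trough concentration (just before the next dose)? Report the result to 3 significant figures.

k = ln 2 / 14.3 = 0.04847 h⁻¹
Fraction remaining after one interval: e^(−kτ) = e^(−0.04847 × 23.0) = 0.3280
R = 1 / (1 − 0.3280) = 1.488
Css,max = 2.29 × 1.488 = 3.408 mcg/L
Css,min = Css,max × e^(−kτ) = 3.408 × 0.3280 ≈ 1.12 mcg/L

1.12 mcg/L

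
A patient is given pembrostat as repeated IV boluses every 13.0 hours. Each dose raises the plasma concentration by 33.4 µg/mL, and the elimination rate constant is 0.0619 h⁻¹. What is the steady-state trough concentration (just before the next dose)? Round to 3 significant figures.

27.0 µg/mL

Fraction remaining after one interval: e^(−kτ) = e^(−0.06190 × 13.0) = 0.4472
R = 1 / (1 − 0.4472) = 1.809
Css,max = 33.4 × 1.809 = 60.42 µg/mL
Css,min = Css,max × e^(−kτ) = 60.42 × 0.4472 ≈ 27.0 µg/mL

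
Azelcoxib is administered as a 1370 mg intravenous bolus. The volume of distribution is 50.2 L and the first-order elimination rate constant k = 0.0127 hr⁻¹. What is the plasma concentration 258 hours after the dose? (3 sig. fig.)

1.03 mg/L

C₀ = dose / V = 1370 / 50.2 = 27.29 mg/L
C(t) = C₀ e^(−kt) = 27.29 × e^(−0.01270 × 258) = 27.29 × e^(−3.277) = 27.29 × 0.03776 ≈ 1.03 mg/L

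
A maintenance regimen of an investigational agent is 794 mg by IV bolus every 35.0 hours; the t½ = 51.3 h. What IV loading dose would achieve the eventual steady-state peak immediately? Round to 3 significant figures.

k = ln 2 / 51.3 = 0.01351 h⁻¹
Accumulation ratio R = 1 / (1 − e^(−kτ)) = 1 / (1 − e^(−0.01351×35.0)) = 1 / (1 − 0.6232) = 2.654
Loading dose = maintenance dose × R = 794 × 2.654 ≈ 2110 mg

2110 mg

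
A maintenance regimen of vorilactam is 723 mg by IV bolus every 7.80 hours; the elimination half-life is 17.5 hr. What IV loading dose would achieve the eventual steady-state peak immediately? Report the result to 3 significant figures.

2720 mg

k = ln 2 / 17.5 = 0.03961 hr⁻¹
Accumulation ratio R = 1 / (1 − e^(−kτ)) = 1 / (1 − e^(−0.03961×7.80)) = 1 / (1 − 0.7342) = 3.763
Loading dose = maintenance dose × R = 723 × 3.763 ≈ 2720 mg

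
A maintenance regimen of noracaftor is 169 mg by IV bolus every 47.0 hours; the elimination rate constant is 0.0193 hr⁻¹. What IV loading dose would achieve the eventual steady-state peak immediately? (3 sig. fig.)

Accumulation ratio R = 1 / (1 − e^(−kτ)) = 1 / (1 − e^(−0.01930×47.0)) = 1 / (1 − 0.4037) = 1.677
Loading dose = maintenance dose × R = 169 × 1.677 ≈ 283 mg

283 mg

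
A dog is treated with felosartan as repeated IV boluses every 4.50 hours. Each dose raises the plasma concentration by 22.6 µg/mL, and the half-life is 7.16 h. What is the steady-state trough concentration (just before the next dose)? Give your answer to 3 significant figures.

41.4 µg/mL

k = ln 2 / 7.16 = 0.09681 h⁻¹
Fraction remaining after one interval: e^(−kτ) = e^(−0.09681 × 4.50) = 0.6469
R = 1 / (1 − 0.6469) = 2.832
Css,max = 22.6 × 2.832 = 64.00 µg/mL
Css,min = Css,max × e^(−kτ) = 64.00 × 0.6469 ≈ 41.4 µg/mL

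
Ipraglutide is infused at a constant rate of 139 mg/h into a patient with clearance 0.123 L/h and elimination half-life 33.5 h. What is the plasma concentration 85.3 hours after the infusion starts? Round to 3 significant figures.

937 µg/mL

Css = rate / CL = 139 / 0.123 = 1130 µg/mL
k = ln 2 / 33.5 = 0.02069 h⁻¹
C(t) = Css (1 − e^(−kt)) = 1130 × (1 − e^(−1.765)) = 1130 × 0.8288 ≈ 937 µg/mL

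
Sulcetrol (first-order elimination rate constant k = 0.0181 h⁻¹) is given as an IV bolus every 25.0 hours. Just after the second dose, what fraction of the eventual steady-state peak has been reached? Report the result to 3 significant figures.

f_n = 1 − e^(−nkτ) = 1 − e^(−2 × 0.01810 × 25.0) = 1 − e^(−0.9050) = 1 − 0.4045 ≈ 0.595

0.595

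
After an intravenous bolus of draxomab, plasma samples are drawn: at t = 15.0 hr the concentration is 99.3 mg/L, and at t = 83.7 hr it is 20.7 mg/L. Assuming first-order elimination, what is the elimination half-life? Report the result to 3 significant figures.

30.4 hours

k = ln(C₁/C₂) / (t₂ − t₁) = ln(99.3/20.7) / (83.7 − 15.0)
  = 1.568 / 68.70 = 0.02282 hr⁻¹
t½ = ln 2 / k = ln 2 / 0.02282 ≈ 30.4 hours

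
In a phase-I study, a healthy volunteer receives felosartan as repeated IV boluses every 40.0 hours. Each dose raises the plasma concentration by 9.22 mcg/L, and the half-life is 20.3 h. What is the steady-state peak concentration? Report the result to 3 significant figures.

k = ln 2 / 20.3 = 0.03415 h⁻¹
Fraction remaining after one interval: e^(−kτ) = e^(−0.03415 × 40.0) = 0.2552
R = 1 / (1 − 0.2552) = 1.343
Css,max = 9.22 × 1.343 ≈ 12.4 mcg/L

12.4 mcg/L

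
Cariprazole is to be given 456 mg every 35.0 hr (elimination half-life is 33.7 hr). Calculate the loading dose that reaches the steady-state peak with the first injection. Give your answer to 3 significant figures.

889 mg

k = ln 2 / 33.7 = 0.02057 hr⁻¹
Accumulation ratio R = 1 / (1 − e^(−kτ)) = 1 / (1 − e^(−0.02057×35.0)) = 1 / (1 − 0.4868) = 1.949
Loading dose = maintenance dose × R = 456 × 1.949 ≈ 889 mg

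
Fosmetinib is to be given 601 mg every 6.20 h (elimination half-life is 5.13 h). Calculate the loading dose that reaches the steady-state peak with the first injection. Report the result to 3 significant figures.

1060 mg

k = ln 2 / 5.13 = 0.1351 h⁻¹
Accumulation ratio R = 1 / (1 − e^(−kτ)) = 1 / (1 − e^(−0.1351×6.20)) = 1 / (1 − 0.4327) = 1.763
Loading dose = maintenance dose × R = 601 × 1.763 ≈ 1060 mg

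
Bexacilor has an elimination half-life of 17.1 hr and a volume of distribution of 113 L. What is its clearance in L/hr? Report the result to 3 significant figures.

k = ln 2 / t½ = ln 2 / 17.1 = 0.04053 hr⁻¹
CL = k · V = 0.04053 × 113 ≈ 4.58 L/hr

4.58 L/hr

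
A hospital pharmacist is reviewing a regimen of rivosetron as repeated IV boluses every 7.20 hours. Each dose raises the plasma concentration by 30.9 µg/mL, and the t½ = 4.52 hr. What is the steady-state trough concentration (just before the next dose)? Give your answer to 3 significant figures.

k = ln 2 / 4.52 = 0.1534 hr⁻¹
Fraction remaining after one interval: e^(−kτ) = e^(−0.1534 × 7.20) = 0.3315
R = 1 / (1 − 0.3315) = 1.496
Css,max = 30.9 × 1.496 = 46.22 µg/mL
Css,min = Css,max × e^(−kτ) = 46.22 × 0.3315 ≈ 15.3 µg/mL

15.3 µg/mL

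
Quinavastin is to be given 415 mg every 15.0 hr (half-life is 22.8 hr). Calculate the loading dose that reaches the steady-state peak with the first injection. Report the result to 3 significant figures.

1130 mg

k = ln 2 / 22.8 = 0.03040 hr⁻¹
Accumulation ratio R = 1 / (1 − e^(−kτ)) = 1 / (1 − e^(−0.03040×15.0)) = 1 / (1 − 0.6338) = 2.731
Loading dose = maintenance dose × R = 415 × 2.731 ≈ 1130 mg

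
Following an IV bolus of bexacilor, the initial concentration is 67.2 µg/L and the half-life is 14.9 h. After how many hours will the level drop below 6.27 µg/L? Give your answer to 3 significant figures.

51.0 hours

k = ln 2 / 14.9 = 0.04652 h⁻¹
C(t) = C₀ e^(−kt)  ⇒  t = ln(C₀/C) / k
t = ln(67.2/6.27) / 0.04652 = 2.372 / 0.04652 ≈ 51.0 hours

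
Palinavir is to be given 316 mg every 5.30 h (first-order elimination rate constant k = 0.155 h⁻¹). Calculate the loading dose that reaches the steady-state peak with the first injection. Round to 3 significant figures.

564 mg

Accumulation ratio R = 1 / (1 − e^(−kτ)) = 1 / (1 − e^(−0.1550×5.30)) = 1 / (1 − 0.4398) = 1.785
Loading dose = maintenance dose × R = 316 × 1.785 ≈ 564 mg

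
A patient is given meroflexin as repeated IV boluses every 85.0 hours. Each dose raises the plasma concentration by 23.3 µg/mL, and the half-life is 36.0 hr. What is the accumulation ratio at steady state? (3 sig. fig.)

1.24

k = ln 2 / 36.0 = 0.01925 hr⁻¹
Fraction remaining after one interval: e^(−kτ) = e^(−0.01925 × 85.0) = 0.1946
R = 1 / (1 − 0.1946) = 1 / 0.8054 ≈ 1.24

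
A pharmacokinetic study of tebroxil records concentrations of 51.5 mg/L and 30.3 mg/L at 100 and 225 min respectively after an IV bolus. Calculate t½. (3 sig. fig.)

163 minutes

k = ln(C₁/C₂) / (t₂ − t₁) = ln(51.5/30.3) / (225 − 100)
  = 0.5304 / 125.0 = 0.004243 min⁻¹
t½ = ln 2 / k = ln 2 / 0.004243 ≈ 163 minutes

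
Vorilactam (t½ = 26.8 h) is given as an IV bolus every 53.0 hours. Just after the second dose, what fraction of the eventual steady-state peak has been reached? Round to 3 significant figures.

k = ln 2 / 26.8 = 0.02586 h⁻¹
f_n = 1 − e^(−nkτ) = 1 − e^(−2 × 0.02586 × 53.0) = 1 − e^(−2.742) = 1 − 0.06447 ≈ 0.936

0.936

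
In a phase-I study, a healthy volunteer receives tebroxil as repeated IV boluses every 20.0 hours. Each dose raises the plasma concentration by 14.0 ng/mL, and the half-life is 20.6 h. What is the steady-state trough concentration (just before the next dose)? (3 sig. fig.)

k = ln 2 / 20.6 = 0.03365 h⁻¹
Fraction remaining after one interval: e^(−kτ) = e^(−0.03365 × 20.0) = 0.5102
R = 1 / (1 − 0.5102) = 2.042
Css,max = 14.0 × 2.042 = 28.58 ng/mL
Css,min = Css,max × e^(−kτ) = 28.58 × 0.5102 ≈ 14.6 ng/mL

14.6 ng/mL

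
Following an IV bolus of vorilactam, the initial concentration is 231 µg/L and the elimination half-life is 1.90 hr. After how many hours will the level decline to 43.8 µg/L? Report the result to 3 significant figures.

4.56 hours

k = ln 2 / 1.90 = 0.3648 hr⁻¹
C(t) = C₀ e^(−kt)  ⇒  t = ln(C₀/C) / k
t = ln(231/43.8) / 0.3648 = 1.663 / 0.3648 ≈ 4.56 hours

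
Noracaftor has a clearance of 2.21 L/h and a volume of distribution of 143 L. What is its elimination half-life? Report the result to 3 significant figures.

44.9 hours

k = CL / V = 2.21 / 143 = 0.01545 h⁻¹
t½ = ln 2 / k = ln 2 / 0.01545 ≈ 44.9 hours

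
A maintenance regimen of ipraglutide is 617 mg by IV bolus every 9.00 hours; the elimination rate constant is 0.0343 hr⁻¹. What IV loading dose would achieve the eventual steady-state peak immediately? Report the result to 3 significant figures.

Accumulation ratio R = 1 / (1 − e^(−kτ)) = 1 / (1 − e^(−0.03430×9.00)) = 1 / (1 − 0.7344) = 3.765
Loading dose = maintenance dose × R = 617 × 3.765 ≈ 2320 mg

2320 mg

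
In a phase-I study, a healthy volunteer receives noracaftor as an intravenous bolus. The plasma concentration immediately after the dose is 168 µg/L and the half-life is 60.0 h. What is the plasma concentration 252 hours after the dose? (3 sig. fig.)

9.14 µg/L

k = ln 2 / 60.0 = 0.01155 h⁻¹
C(t) = C₀ e^(−kt) = 168 × e^(−0.01155 × 252) = 168 × e^(−2.911) = 168 × 0.05441 ≈ 9.14 µg/L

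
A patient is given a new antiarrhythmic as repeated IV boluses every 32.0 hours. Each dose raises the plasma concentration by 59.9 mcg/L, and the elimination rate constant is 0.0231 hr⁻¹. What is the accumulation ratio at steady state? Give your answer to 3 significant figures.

Fraction remaining after one interval: e^(−kτ) = e^(−0.02310 × 32.0) = 0.4775
R = 1 / (1 − 0.4775) = 1 / 0.5225 ≈ 1.91

1.91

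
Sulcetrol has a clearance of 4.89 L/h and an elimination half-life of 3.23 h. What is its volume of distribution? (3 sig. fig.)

22.8 L

k = ln 2 / t½ = ln 2 / 3.23 = 0.2146 h⁻¹
V = CL / k = 4.89 / 0.2146 ≈ 22.8 L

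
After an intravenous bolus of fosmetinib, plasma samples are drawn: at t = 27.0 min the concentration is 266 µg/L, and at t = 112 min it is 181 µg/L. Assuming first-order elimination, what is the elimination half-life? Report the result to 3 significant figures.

k = ln(C₁/C₂) / (t₂ − t₁) = ln(266/181) / (112 − 27.0)
  = 0.3850 / 85.00 = 0.004529 min⁻¹
t½ = ln 2 / k = ln 2 / 0.004529 ≈ 153 minutes

153 minutes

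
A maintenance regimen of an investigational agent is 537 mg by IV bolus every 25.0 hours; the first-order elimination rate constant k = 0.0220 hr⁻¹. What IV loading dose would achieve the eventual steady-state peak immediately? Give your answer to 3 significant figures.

Accumulation ratio R = 1 / (1 − e^(−kτ)) = 1 / (1 − e^(−0.02200×25.0)) = 1 / (1 − 0.5769) = 2.364
Loading dose = maintenance dose × R = 537 × 2.364 ≈ 1270 mg

1270 mg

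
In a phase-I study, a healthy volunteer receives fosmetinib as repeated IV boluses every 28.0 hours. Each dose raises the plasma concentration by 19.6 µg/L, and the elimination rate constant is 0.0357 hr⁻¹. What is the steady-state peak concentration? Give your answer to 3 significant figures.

31.0 µg/L

Fraction remaining after one interval: e^(−kτ) = e^(−0.03570 × 28.0) = 0.3680
R = 1 / (1 − 0.3680) = 1.582
Css,max = 19.6 × 1.582 ≈ 31.0 µg/L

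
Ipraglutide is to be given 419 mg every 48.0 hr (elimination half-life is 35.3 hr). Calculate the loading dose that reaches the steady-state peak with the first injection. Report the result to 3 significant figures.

k = ln 2 / 35.3 = 0.01964 hr⁻¹
Accumulation ratio R = 1 / (1 − e^(−kτ)) = 1 / (1 − e^(−0.01964×48.0)) = 1 / (1 − 0.3896) = 1.638
Loading dose = maintenance dose × R = 419 × 1.638 ≈ 686 mg

686 mg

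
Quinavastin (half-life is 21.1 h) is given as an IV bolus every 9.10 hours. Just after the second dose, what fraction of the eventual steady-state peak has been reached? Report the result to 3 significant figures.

0.450

k = ln 2 / 21.1 = 0.03285 h⁻¹
f_n = 1 − e^(−nkτ) = 1 − e^(−2 × 0.03285 × 9.10) = 1 − e^(−0.5979) = 1 − 0.5500 ≈ 0.450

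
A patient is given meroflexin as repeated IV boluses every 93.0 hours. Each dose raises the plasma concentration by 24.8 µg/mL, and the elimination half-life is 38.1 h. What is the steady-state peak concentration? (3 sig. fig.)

k = ln 2 / 38.1 = 0.01819 h⁻¹
Fraction remaining after one interval: e^(−kτ) = e^(−0.01819 × 93.0) = 0.1842
R = 1 / (1 − 0.1842) = 1.226
Css,max = 24.8 × 1.226 ≈ 30.4 µg/mL

30.4 µg/mL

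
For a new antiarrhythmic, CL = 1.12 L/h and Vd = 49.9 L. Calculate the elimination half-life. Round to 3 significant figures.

k = CL / V = 1.12 / 49.9 = 0.02244 h⁻¹
t½ = ln 2 / k = ln 2 / 0.02244 ≈ 30.9 hours

30.9 hours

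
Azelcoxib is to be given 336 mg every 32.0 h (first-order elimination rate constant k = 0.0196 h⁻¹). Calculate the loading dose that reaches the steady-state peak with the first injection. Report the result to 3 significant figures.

721 mg

Accumulation ratio R = 1 / (1 − e^(−kτ)) = 1 / (1 − e^(−0.01960×32.0)) = 1 / (1 − 0.5341) = 2.146
Loading dose = maintenance dose × R = 336 × 2.146 ≈ 721 mg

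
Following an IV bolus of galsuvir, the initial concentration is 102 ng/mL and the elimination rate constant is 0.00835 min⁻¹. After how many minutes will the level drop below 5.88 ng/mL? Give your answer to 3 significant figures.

342 minutes

C(t) = C₀ e^(−kt)  ⇒  t = ln(C₀/C) / k
t = ln(102/5.88) / 0.008350 = 2.853 / 0.008350 ≈ 342 minutes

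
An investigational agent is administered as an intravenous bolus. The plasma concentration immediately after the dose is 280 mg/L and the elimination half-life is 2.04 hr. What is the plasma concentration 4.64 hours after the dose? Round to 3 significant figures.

k = ln 2 / 2.04 = 0.3398 hr⁻¹
4.64 hr is 2.275 half-lives, so C = 280 × (1/2)^2.275 = 280 × 0.2067 ≈ 57.9 mg/L

57.9 mg/L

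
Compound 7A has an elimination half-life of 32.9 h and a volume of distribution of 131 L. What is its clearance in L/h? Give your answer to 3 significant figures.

2.76 L/h

k = ln 2 / t½ = ln 2 / 32.9 = 0.02107 h⁻¹
CL = k · V = 0.02107 × 131 ≈ 2.76 L/h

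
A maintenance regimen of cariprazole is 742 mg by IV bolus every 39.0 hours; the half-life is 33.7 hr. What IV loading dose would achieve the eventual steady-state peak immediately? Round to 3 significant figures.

k = ln 2 / 33.7 = 0.02057 hr⁻¹
Accumulation ratio R = 1 / (1 − e^(−kτ)) = 1 / (1 − e^(−0.02057×39.0)) = 1 / (1 − 0.4484) = 1.813
Loading dose = maintenance dose × R = 742 × 1.813 ≈ 1350 mg

1350 mg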